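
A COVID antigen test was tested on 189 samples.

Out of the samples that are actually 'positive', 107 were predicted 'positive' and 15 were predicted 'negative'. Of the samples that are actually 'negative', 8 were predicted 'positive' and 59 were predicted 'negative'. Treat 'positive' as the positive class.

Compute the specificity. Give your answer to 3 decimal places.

Specificity = TN/(TN+FP) = 59/(59+8) = 0.881

0.881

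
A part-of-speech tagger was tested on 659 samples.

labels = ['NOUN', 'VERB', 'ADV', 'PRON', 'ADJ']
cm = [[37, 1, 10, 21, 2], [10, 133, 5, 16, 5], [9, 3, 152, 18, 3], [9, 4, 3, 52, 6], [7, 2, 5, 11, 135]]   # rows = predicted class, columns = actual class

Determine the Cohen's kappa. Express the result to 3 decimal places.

0.709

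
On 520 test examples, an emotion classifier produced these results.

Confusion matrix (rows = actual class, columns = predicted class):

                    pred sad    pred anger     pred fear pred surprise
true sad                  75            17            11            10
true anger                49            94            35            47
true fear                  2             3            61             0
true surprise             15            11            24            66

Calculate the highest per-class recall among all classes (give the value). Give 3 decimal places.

Per-class recall (TP/(TP+FN)):
  sad: TP=75, FN=17+11+10=38 → 75/113 = 0.6637
  anger: TP=94, FN=49+35+47=131 → 94/225 = 0.4178
  fear: TP=61, FN=2+3+0=5 → 61/66 = 0.9242
  surprise: TP=66, FN=15+11+24=50 → 66/116 = 0.5690
Highest is class 'fear' with recall = 0.924.

0.924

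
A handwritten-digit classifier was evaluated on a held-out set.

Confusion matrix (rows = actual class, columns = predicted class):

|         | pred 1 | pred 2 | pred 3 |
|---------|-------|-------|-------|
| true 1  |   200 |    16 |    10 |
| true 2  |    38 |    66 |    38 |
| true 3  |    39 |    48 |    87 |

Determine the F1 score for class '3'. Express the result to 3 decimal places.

Take TP from the diagonal, FP from the rest of the '3' prediction marginal, FN from the rest of the '3' actual marginal.
F1 score = 2·TP/(2·TP+FP+FN).
3: TP=87, FP=10+38=48, FN=39+48=87 → 174/309 = 0.5631

0.563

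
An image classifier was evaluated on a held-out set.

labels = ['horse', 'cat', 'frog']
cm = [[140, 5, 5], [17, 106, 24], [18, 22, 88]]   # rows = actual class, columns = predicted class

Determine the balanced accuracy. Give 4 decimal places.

Balanced accuracy = mean of per-class recall.
  horse: recall = 140/150 = 0.93333
  cat: recall = 106/147 = 0.72109
  frog: recall = 88/128 = 0.68750
Mean = (0.93333 + 0.72109 + 0.68750) / 3 = 0.7806

0.7806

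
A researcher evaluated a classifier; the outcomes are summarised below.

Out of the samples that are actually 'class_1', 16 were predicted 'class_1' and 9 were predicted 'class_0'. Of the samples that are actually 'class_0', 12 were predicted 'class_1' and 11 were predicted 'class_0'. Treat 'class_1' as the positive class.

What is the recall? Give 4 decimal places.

0.6400

Recall = TP/(TP+FN) = 16/(16+9) = 16/25 = 0.6400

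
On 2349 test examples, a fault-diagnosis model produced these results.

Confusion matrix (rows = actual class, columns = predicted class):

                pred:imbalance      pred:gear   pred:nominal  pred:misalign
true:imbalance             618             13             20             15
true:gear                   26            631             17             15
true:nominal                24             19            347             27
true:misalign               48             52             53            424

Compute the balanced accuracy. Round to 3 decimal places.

0.853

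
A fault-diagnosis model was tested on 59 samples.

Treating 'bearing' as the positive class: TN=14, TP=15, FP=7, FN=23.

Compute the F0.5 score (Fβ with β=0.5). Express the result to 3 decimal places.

0.595

Fβ = (1+β²)·TP / ((1+β²)·TP + β²·FN + FP), with β²=1/4
= 1.25·15 / (1.25·15 + 0.25·23 + 7) = 0.595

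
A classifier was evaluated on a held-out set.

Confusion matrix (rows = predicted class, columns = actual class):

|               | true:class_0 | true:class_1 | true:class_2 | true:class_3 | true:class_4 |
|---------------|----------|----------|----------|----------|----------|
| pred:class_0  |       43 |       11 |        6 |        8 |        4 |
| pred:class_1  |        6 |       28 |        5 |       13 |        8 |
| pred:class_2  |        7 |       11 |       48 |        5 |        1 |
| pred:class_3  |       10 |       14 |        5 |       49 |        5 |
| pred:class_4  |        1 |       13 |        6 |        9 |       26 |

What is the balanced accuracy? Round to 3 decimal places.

0.573

Balanced accuracy = mean of per-class recall.
  class_0: recall = 43/67 = 0.6418
  class_1: recall = 28/77 = 0.3636
  class_2: recall = 48/70 = 0.6857
  class_3: recall = 49/84 = 0.5833
  class_4: recall = 26/44 = 0.5909
Mean = (0.6418 + 0.3636 + 0.6857 + 0.5833 + 0.5909) / 5 = 0.573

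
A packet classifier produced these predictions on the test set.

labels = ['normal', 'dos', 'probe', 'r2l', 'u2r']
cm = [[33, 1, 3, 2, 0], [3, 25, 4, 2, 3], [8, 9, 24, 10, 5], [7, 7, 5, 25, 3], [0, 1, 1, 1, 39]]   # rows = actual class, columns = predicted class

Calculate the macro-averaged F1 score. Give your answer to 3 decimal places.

Per-class F1 score (2·TP/(2·TP+FP+FN)):
  normal: TP=33, FP=3+8+7+0=18, FN=1+3+2+0=6 → 66/90 = 0.7333
  dos: TP=25, FP=1+9+7+1=18, FN=3+4+2+3=12 → 50/80 = 0.6250
  probe: TP=24, FP=3+4+5+1=13, FN=8+9+10+5=32 → 48/93 = 0.5161
  r2l: TP=25, FP=2+2+10+1=15, FN=7+7+5+3=22 → 50/87 = 0.5747
  u2r: TP=39, FP=0+3+5+3=11, FN=0+1+1+1=3 → 78/92 = 0.8478
Macro-F1 score = mean = (0.7333 + 0.6250 + 0.5161 + 0.5747 + 0.8478) / 5 = 0.659

0.659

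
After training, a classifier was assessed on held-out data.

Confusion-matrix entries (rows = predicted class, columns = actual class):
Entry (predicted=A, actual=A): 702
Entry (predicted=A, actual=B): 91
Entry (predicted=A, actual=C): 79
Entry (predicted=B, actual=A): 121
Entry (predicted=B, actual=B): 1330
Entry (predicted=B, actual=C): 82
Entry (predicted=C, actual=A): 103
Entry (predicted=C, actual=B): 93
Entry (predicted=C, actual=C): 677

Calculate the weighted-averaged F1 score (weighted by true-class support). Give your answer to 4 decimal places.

0.8261

Per-class F1 score (2·TP/(2·TP+FP+FN)):
  A: TP=702, FP=91+79=170, FN=121+103=224 → 1404/1798 = 0.78087
  B: TP=1330, FP=121+82=203, FN=91+93=184 → 2660/3047 = 0.87299
  C: TP=677, FP=103+93=196, FN=79+82=161 → 1354/1711 = 0.79135
Weighted-F1 score = Σ (supportᵢ/N)·F1 scoreᵢ with N=3278: (926/3278)·0.78087 + (1514/3278)·0.87299 + (838/3278)·0.79135 = 0.8261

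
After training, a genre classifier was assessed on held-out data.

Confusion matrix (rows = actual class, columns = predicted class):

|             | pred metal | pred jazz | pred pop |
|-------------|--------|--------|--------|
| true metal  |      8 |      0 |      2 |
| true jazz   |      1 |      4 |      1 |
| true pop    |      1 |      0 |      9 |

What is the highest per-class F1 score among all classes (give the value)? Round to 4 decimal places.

0.8182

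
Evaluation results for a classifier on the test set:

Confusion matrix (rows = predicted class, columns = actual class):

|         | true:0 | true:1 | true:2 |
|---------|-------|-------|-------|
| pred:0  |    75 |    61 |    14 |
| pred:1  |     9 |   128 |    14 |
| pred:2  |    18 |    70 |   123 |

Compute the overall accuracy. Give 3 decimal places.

0.637

Accuracy = trace / total = (75+128+123=326) / 512 = 326/512 = 0.637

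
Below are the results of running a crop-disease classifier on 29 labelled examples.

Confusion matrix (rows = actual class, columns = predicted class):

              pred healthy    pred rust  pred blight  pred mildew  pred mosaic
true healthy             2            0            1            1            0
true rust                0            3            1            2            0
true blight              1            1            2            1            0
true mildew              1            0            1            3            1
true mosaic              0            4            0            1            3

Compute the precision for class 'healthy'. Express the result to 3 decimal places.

0.500

precision = TP/(TP+FP).
healthy: TP=2, FP=0+1+1+0=2 → 2/4 = 0.5000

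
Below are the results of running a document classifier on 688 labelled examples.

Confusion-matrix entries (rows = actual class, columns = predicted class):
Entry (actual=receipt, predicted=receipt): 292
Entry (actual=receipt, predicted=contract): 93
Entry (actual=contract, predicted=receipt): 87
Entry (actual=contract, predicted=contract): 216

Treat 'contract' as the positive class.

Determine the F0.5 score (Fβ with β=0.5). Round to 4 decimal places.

0.7018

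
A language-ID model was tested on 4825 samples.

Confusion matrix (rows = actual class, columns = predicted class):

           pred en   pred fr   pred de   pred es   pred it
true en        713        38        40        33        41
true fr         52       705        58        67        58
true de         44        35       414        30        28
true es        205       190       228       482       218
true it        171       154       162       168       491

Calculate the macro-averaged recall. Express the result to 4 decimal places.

Per-class recall (TP/(TP+FN)):
  en: TP=713, FN=38+40+33+41=152 → 713/865 = 0.82428
  fr: TP=705, FN=52+58+67+58=235 → 705/940 = 0.75000
  de: TP=414, FN=44+35+30+28=137 → 414/551 = 0.75136
  es: TP=482, FN=205+190+228+218=841 → 482/1323 = 0.36432
  it: TP=491, FN=171+154+162+168=655 → 491/1146 = 0.42845
Macro-recall = mean = (0.82428 + 0.75000 + 0.75136 + 0.36432 + 0.42845) / 5 = 0.6237

0.6237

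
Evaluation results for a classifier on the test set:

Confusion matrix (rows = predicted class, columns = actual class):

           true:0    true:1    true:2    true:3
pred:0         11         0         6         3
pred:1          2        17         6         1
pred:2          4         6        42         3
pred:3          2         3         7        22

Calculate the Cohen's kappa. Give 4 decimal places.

Observed agreement pₒ = trace/N = 92/135 = 0.68148
Expected agreement pₑ = Σ (rowᵢ·colᵢ)/N² = (19·20 + 26·26 + 61·55 + 29·34)/135² = 0.29613
κ = (pₒ − pₑ)/(1 − pₑ) = (0.68148 − 0.29613)/(1 − 0.29613) = 0.5475

0.5475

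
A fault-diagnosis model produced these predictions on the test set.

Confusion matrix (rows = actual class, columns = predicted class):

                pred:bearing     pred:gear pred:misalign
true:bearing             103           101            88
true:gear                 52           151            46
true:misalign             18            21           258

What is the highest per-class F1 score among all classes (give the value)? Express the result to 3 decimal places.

Per-class F1 score (2·TP/(2·TP+FP+FN)):
  bearing: TP=103, FP=52+18=70, FN=101+88=189 → 206/465 = 0.4430
  gear: TP=151, FP=101+21=122, FN=52+46=98 → 302/522 = 0.5785
  misalign: TP=258, FP=88+46=134, FN=18+21=39 → 516/689 = 0.7489
Highest is class 'misalign' with F1 score = 0.749.

0.749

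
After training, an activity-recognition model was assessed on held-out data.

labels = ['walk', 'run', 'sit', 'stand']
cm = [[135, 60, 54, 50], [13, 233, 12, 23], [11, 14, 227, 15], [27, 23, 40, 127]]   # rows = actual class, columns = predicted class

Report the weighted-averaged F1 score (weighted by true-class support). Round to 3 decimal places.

Per-class F1 score (2·TP/(2·TP+FP+FN)):
  walk: TP=135, FP=13+11+27=51, FN=60+54+50=164 → 270/485 = 0.5567
  run: TP=233, FP=60+14+23=97, FN=13+12+23=48 → 466/611 = 0.7627
  sit: TP=227, FP=54+12+40=106, FN=11+14+15=40 → 454/600 = 0.7567
  stand: TP=127, FP=50+23+15=88, FN=27+23+40=90 → 254/432 = 0.5880
Weighted-F1 score = Σ (supportᵢ/N)·F1 scoreᵢ with N=1064: (299/1064)·0.5567 + (281/1064)·0.7627 + (267/1064)·0.7567 + (217/1064)·0.5880 = 0.668

0.668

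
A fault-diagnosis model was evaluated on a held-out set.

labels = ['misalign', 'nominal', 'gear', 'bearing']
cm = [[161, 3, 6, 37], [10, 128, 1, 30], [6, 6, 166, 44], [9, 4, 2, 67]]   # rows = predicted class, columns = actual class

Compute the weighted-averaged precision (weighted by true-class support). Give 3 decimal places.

0.776

Per-class precision (TP/(TP+FP)):
  misalign: TP=161, FP=3+6+37=46 → 161/207 = 0.7778
  nominal: TP=128, FP=10+1+30=41 → 128/169 = 0.7574
  gear: TP=166, FP=6+6+44=56 → 166/222 = 0.7477
  bearing: TP=67, FP=9+4+2=15 → 67/82 = 0.8171
Weighted-precision = Σ (supportᵢ/N)·precisionᵢ with N=680: (186/680)·0.7778 + (141/680)·0.7574 + (175/680)·0.7477 + (178/680)·0.8171 = 0.776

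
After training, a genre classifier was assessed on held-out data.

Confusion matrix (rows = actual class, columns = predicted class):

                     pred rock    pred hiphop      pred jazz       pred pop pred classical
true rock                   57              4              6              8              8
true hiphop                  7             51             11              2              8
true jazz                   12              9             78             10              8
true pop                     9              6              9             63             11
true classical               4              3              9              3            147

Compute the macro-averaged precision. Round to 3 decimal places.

Per-class precision (TP/(TP+FP)):
  rock: TP=57, FP=7+12+9+4=32 → 57/89 = 0.6404
  hiphop: TP=51, FP=4+9+6+3=22 → 51/73 = 0.6986
  jazz: TP=78, FP=6+11+9+9=35 → 78/113 = 0.6903
  pop: TP=63, FP=8+2+10+3=23 → 63/86 = 0.7326
  classical: TP=147, FP=8+8+8+11=35 → 147/182 = 0.8077
Macro-precision = mean = (0.6404 + 0.6986 + 0.6903 + 0.7326 + 0.8077) / 5 = 0.714

0.714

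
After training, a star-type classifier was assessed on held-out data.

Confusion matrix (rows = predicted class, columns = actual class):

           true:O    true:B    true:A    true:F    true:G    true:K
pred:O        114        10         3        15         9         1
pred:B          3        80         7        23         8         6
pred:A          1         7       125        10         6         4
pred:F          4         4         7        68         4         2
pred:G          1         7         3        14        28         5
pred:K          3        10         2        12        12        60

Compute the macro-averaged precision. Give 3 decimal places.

Per-class precision (TP/(TP+FP)):
  O: TP=114, FP=10+3+15+9+1=38 → 114/152 = 0.7500
  B: TP=80, FP=3+7+23+8+6=47 → 80/127 = 0.6299
  A: TP=125, FP=1+7+10+6+4=28 → 125/153 = 0.8170
  F: TP=68, FP=4+4+7+4+2=21 → 68/89 = 0.7640
  G: TP=28, FP=1+7+3+14+5=30 → 28/58 = 0.4828
  K: TP=60, FP=3+10+2+12+12=39 → 60/99 = 0.6061
Macro-precision = mean = (0.7500 + 0.6299 + 0.8170 + 0.7640 + 0.4828 + 0.6061) / 6 = 0.675

0.675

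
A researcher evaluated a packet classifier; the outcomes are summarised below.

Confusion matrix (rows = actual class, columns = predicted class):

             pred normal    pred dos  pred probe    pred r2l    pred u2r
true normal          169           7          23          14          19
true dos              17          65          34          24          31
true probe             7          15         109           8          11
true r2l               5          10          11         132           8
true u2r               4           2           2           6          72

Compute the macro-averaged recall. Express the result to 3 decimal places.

Per-class recall (TP/(TP+FN)):
  normal: TP=169, FN=7+23+14+19=63 → 169/232 = 0.7284
  dos: TP=65, FN=17+34+24+31=106 → 65/171 = 0.3801
  probe: TP=109, FN=7+15+8+11=41 → 109/150 = 0.7267
  r2l: TP=132, FN=5+10+11+8=34 → 132/166 = 0.7952
  u2r: TP=72, FN=4+2+2+6=14 → 72/86 = 0.8372
Macro-recall = mean = (0.7284 + 0.3801 + 0.7267 + 0.7952 + 0.8372) / 5 = 0.694

0.694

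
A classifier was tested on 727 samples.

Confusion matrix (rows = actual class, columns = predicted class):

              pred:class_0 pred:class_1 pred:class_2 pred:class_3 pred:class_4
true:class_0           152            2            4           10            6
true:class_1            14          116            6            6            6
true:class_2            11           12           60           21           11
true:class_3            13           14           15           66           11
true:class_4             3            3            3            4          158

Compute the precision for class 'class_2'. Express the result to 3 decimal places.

0.682

One-vs-rest for 'class_2': TP = diagonal; FP = other classes predicted 'class_2'; FN = 'class_2' predicted as other.
precision = TP/(TP+FP).
class_2: TP=60, FP=4+6+15+3=28 → 60/88 = 0.6818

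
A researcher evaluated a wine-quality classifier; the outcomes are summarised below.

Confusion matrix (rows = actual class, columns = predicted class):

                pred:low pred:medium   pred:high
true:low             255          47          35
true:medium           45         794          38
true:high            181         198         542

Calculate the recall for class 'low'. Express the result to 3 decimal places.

Treat 'low' as positive and all other classes as negative.
recall = TP/(TP+FN).
low: TP=255, FN=47+35=82 → 255/337 = 0.7567

0.757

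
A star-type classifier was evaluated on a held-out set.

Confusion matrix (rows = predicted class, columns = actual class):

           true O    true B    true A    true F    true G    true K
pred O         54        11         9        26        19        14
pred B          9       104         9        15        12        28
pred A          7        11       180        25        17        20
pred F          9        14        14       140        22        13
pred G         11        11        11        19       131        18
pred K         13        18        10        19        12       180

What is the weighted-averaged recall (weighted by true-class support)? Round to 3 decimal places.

Per-class recall (TP/(TP+FN)):
  O: TP=54, FN=9+7+9+11+13=49 → 54/103 = 0.5243
  B: TP=104, FN=11+11+14+11+18=65 → 104/169 = 0.6154
  A: TP=180, FN=9+9+14+11+10=53 → 180/233 = 0.7725
  F: TP=140, FN=26+15+25+19+19=104 → 140/244 = 0.5738
  G: TP=131, FN=19+12+17+22+12=82 → 131/213 = 0.6150
  K: TP=180, FN=14+28+20+13+18=93 → 180/273 = 0.6593
Weighted-recall = Σ (supportᵢ/N)·recallᵢ with N=1235: (103/1235)·0.5243 + (169/1235)·0.6154 + (233/1235)·0.7725 + (244/1235)·0.5738 + (213/1235)·0.6150 + (273/1235)·0.6593 = 0.639

0.639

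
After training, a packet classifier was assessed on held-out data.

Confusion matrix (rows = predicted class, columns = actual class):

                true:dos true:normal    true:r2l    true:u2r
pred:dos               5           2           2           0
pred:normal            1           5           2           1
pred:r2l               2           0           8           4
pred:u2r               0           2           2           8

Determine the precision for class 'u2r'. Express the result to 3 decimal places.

0.667

precision = TP/(TP+FP).
u2r: TP=8, FP=0+2+2=4 → 8/12 = 0.6667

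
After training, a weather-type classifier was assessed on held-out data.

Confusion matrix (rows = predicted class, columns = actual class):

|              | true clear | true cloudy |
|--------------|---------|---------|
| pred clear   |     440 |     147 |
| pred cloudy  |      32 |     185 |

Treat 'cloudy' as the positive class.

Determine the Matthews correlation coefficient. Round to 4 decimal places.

0.5429

MCC = (TP·TN − FP·FN) / √((TP+FP)(TP+FN)(TN+FP)(TN+FN))
Numerator = 185·440 − 32·147 = 76696
Denominator = √(217·332·472·587) = √19960798816 = 141282.6911
MCC = 76696 / 141282.6911 = 0.5429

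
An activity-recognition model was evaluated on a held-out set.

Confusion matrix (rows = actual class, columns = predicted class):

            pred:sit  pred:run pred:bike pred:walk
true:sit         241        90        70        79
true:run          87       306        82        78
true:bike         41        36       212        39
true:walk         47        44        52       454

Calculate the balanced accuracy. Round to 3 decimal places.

0.616

Balanced accuracy = mean of per-class recall.
  sit: recall = 241/480 = 0.5021
  run: recall = 306/553 = 0.5533
  bike: recall = 212/328 = 0.6463
  walk: recall = 454/597 = 0.7605
Mean = (0.5021 + 0.5533 + 0.6463 + 0.7605) / 4 = 0.616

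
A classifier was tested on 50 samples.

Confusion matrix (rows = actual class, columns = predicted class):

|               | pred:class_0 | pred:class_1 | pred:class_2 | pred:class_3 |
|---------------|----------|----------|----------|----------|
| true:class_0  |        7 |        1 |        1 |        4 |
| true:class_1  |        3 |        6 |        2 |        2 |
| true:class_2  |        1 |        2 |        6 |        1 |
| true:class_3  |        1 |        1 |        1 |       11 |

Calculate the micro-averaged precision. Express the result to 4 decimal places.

0.6000

Micro-averaging pools counts across classes: ΣTP=30, ΣFP=20, ΣFN=20.
Micro-precision = TP/(TP+FP) on pooled counts = 0.6000 (equals overall accuracy in single-label multiclass).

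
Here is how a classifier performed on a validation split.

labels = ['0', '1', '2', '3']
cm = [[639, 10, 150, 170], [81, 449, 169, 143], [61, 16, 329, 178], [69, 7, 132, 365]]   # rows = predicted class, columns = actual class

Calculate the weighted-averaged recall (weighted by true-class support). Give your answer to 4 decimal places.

Per-class recall (TP/(TP+FN)):
  0: TP=639, FN=81+61+69=211 → 639/850 = 0.75176
  1: TP=449, FN=10+16+7=33 → 449/482 = 0.93154
  2: TP=329, FN=150+169+132=451 → 329/780 = 0.42179
  3: TP=365, FN=170+143+178=491 → 365/856 = 0.42640
Weighted-recall = Σ (supportᵢ/N)·recallᵢ with N=2968: (850/2968)·0.75176 + (482/2968)·0.93154 + (780/2968)·0.42179 + (856/2968)·0.42640 = 0.6004

0.6004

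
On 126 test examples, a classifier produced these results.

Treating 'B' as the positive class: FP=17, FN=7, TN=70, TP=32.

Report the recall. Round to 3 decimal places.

0.821

Recall = TP/(TP+FN) = 32/(32+7) = 32/39 = 0.821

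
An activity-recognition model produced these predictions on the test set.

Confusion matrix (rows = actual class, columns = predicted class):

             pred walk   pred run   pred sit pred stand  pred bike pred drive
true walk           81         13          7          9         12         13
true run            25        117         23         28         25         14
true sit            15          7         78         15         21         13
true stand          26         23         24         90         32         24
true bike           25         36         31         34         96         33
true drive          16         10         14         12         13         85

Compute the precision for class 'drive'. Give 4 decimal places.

0.4670

One-vs-rest for 'drive': TP = diagonal; FP = other classes predicted 'drive'; FN = 'drive' predicted as other.
precision = TP/(TP+FP).
drive: TP=85, FP=13+14+13+24+33=97 → 85/182 = 0.46703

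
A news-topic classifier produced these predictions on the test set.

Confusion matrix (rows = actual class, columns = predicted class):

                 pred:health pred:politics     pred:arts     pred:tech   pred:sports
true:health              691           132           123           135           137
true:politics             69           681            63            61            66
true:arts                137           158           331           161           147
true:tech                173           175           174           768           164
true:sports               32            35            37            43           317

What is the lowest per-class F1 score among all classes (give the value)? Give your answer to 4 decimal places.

Per-class F1 score (2·TP/(2·TP+FP+FN)):
  health: TP=691, FP=69+137+173+32=411, FN=132+123+135+137=527 → 1382/2320 = 0.59569
  politics: TP=681, FP=132+158+175+35=500, FN=69+63+61+66=259 → 1362/2121 = 0.64215
  arts: TP=331, FP=123+63+174+37=397, FN=137+158+161+147=603 → 662/1662 = 0.39832
  tech: TP=768, FP=135+61+161+43=400, FN=173+175+174+164=686 → 1536/2622 = 0.58581
  sports: TP=317, FP=137+66+147+164=514, FN=32+35+37+43=147 → 634/1295 = 0.48958
Lowest is class 'arts' with F1 score = 0.3983.

0.3983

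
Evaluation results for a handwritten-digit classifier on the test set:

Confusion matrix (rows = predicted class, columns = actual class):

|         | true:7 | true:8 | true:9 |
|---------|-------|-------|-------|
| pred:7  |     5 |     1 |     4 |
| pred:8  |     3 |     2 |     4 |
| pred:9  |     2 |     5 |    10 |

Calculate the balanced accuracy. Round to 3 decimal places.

Balanced accuracy = mean of per-class recall.
  7: recall = 5/10 = 0.5000
  8: recall = 2/8 = 0.2500
  9: recall = 10/18 = 0.5556
Mean = (0.5000 + 0.2500 + 0.5556) / 3 = 0.435

0.435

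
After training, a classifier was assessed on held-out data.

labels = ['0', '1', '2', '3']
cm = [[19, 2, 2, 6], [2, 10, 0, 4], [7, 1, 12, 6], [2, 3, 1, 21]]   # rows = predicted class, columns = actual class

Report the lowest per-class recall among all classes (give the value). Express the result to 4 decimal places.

Per-class recall (TP/(TP+FN)):
  0: TP=19, FN=2+7+2=11 → 19/30 = 0.63333
  1: TP=10, FN=2+1+3=6 → 10/16 = 0.62500
  2: TP=12, FN=2+0+1=3 → 12/15 = 0.80000
  3: TP=21, FN=6+4+6=16 → 21/37 = 0.56757
Lowest is class '3' with recall = 0.5676.

0.5676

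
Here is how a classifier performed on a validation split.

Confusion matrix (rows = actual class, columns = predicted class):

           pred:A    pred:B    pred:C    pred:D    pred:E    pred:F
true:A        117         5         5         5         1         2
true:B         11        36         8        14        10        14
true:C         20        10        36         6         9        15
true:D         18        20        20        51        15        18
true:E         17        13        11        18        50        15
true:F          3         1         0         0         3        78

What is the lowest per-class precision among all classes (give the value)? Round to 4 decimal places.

0.4235

Per-class precision (TP/(TP+FP)):
  A: TP=117, FP=11+20+18+17+3=69 → 117/186 = 0.62903
  B: TP=36, FP=5+10+20+13+1=49 → 36/85 = 0.42353
  C: TP=36, FP=5+8+20+11+0=44 → 36/80 = 0.45000
  D: TP=51, FP=5+14+6+18+0=43 → 51/94 = 0.54255
  E: TP=50, FP=1+10+9+15+3=38 → 50/88 = 0.56818
  F: TP=78, FP=2+14+15+18+15=64 → 78/142 = 0.54930
Lowest is class 'B' with precision = 0.4235.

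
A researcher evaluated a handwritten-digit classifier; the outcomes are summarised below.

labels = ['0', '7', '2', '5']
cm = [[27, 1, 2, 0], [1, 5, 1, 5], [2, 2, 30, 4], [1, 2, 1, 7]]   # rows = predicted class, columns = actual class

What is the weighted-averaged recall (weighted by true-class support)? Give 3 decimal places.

0.758

Per-class recall (TP/(TP+FN)):
  0: TP=27, FN=1+2+1=4 → 27/31 = 0.8710
  7: TP=5, FN=1+2+2=5 → 5/10 = 0.5000
  2: TP=30, FN=2+1+1=4 → 30/34 = 0.8824
  5: TP=7, FN=0+5+4=9 → 7/16 = 0.4375
Weighted-recall = Σ (supportᵢ/N)·recallᵢ with N=91: (31/91)·0.8710 + (10/91)·0.5000 + (34/91)·0.8824 + (16/91)·0.4375 = 0.758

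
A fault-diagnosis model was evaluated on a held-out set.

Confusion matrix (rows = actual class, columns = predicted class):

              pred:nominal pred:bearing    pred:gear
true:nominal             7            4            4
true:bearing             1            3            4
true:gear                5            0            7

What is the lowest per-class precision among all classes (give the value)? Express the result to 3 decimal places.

0.429

Per-class precision (TP/(TP+FP)):
  nominal: TP=7, FP=1+5=6 → 7/13 = 0.5385
  bearing: TP=3, FP=4+0=4 → 3/7 = 0.4286
  gear: TP=7, FP=4+4=8 → 7/15 = 0.4667
Lowest is class 'bearing' with precision = 0.429.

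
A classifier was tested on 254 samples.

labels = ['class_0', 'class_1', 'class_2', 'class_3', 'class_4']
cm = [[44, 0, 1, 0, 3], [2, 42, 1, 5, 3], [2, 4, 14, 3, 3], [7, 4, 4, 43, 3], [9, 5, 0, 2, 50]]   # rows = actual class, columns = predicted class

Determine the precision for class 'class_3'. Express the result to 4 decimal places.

0.8113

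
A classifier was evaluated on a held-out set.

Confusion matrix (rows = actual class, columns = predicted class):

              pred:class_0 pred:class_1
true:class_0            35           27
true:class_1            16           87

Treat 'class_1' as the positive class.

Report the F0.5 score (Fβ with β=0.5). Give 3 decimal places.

0.778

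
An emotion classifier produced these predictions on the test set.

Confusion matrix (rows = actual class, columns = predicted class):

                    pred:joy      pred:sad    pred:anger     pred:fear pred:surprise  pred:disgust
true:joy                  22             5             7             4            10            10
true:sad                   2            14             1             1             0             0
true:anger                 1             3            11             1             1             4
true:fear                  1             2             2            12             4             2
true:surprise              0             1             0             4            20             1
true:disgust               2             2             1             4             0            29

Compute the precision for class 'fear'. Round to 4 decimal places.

0.4615

precision = TP/(TP+FP).
fear: TP=12, FP=4+1+1+4+4=14 → 12/26 = 0.46154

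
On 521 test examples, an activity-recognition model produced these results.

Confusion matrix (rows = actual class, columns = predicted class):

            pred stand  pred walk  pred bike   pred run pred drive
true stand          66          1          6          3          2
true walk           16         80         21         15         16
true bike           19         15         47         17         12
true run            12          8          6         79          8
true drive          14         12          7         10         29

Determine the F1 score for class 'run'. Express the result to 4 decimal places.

0.6667

One-vs-rest for 'run': TP = diagonal; FP = other classes predicted 'run'; FN = 'run' predicted as other.
F1 score = 2·TP/(2·TP+FP+FN).
run: TP=79, FP=3+15+17+10=45, FN=12+8+6+8=34 → 158/237 = 0.66667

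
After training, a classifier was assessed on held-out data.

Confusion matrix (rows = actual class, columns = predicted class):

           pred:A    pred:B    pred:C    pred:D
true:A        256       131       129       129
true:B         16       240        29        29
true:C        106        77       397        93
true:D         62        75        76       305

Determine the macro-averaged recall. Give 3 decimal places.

Per-class recall (TP/(TP+FN)):
  A: TP=256, FN=131+129+129=389 → 256/645 = 0.3969
  B: TP=240, FN=16+29+29=74 → 240/314 = 0.7643
  C: TP=397, FN=106+77+93=276 → 397/673 = 0.5899
  D: TP=305, FN=62+75+76=213 → 305/518 = 0.5888
Macro-recall = mean = (0.3969 + 0.7643 + 0.5899 + 0.5888) / 4 = 0.585

0.585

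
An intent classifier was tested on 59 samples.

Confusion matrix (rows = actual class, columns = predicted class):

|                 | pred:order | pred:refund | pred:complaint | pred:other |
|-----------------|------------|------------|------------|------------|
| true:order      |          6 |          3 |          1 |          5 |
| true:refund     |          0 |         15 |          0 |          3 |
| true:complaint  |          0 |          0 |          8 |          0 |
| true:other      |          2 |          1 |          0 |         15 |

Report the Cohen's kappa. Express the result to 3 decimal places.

Observed agreement pₒ = trace/N = 44/59 = 0.7458
Expected agreement pₑ = Σ (rowᵢ·colᵢ)/N² = (15·8 + 18·19 + 8·9 + 18·23)/59² = 0.2723
κ = (pₒ − pₑ)/(1 − pₑ) = (0.7458 − 0.2723)/(1 − 0.2723) = 0.651

0.651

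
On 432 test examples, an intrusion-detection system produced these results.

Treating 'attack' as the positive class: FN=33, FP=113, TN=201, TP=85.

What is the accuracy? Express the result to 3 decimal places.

0.662

Accuracy = (TP+TN)/N = (85+201)/432 = 0.662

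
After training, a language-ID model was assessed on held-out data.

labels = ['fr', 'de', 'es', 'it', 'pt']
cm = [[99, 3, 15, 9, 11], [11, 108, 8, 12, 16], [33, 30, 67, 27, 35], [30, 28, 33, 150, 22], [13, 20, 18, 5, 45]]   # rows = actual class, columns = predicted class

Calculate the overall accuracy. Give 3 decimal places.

Accuracy = trace / total = (99+108+67+150+45=469) / 848 = 469/848 = 0.553

0.553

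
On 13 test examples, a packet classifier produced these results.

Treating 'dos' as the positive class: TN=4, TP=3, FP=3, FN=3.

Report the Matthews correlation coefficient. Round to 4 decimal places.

MCC = (TP·TN − FP·FN) / √((TP+FP)(TP+FN)(TN+FP)(TN+FN))
Numerator = 3·4 − 3·3 = 3
Denominator = √(6·6·7·7) = √1764 = 42.0000
MCC = 3 / 42.0000 = 0.0714

0.0714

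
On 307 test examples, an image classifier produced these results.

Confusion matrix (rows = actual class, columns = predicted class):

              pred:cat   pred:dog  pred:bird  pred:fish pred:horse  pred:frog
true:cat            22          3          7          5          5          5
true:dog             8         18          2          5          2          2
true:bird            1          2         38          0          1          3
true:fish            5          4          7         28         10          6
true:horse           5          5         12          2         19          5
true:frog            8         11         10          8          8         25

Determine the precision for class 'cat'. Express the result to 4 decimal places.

Take TP from the diagonal, FP from the rest of the 'cat' prediction marginal, FN from the rest of the 'cat' actual marginal.
precision = TP/(TP+FP).
cat: TP=22, FP=8+1+5+5+8=27 → 22/49 = 0.44898

0.4490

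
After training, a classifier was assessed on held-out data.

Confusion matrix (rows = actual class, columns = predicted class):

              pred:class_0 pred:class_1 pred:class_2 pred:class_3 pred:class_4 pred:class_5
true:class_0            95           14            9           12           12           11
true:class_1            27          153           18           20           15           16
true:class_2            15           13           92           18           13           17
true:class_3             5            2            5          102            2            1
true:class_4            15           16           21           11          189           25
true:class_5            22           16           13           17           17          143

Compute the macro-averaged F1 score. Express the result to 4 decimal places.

Per-class F1 score (2·TP/(2·TP+FP+FN)):
  class_0: TP=95, FP=27+15+5+15+22=84, FN=14+9+12+12+11=58 → 190/332 = 0.57229
  class_1: TP=153, FP=14+13+2+16+16=61, FN=27+18+20+15+16=96 → 306/463 = 0.66091
  class_2: TP=92, FP=9+18+5+21+13=66, FN=15+13+18+13+17=76 → 184/326 = 0.56442
  class_3: TP=102, FP=12+20+18+11+17=78, FN=5+2+5+2+1=15 → 204/297 = 0.68687
  class_4: TP=189, FP=12+15+13+2+17=59, FN=15+16+21+11+25=88 → 378/525 = 0.72000
  class_5: TP=143, FP=11+16+17+1+25=70, FN=22+16+13+17+17=85 → 286/441 = 0.64853
Macro-F1 score = mean = (0.57229 + 0.66091 + 0.56442 + 0.68687 + 0.72000 + 0.64853) / 6 = 0.6422

0.6422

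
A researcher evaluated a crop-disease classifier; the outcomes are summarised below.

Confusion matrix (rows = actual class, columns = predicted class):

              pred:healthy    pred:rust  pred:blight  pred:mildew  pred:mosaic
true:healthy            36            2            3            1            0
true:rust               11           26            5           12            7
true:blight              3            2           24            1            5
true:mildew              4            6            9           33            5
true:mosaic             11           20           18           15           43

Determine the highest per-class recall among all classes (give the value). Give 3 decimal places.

0.857

Per-class recall (TP/(TP+FN)):
  healthy: TP=36, FN=2+3+1+0=6 → 36/42 = 0.8571
  rust: TP=26, FN=11+5+12+7=35 → 26/61 = 0.4262
  blight: TP=24, FN=3+2+1+5=11 → 24/35 = 0.6857
  mildew: TP=33, FN=4+6+9+5=24 → 33/57 = 0.5789
  mosaic: TP=43, FN=11+20+18+15=64 → 43/107 = 0.4019
Highest is class 'healthy' with recall = 0.857.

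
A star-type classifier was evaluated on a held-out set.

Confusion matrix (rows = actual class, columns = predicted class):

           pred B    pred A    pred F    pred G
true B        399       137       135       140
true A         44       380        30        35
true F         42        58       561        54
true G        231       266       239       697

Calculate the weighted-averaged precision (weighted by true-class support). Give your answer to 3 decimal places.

0.629

Per-class precision (TP/(TP+FP)):
  B: TP=399, FP=44+42+231=317 → 399/716 = 0.5573
  A: TP=380, FP=137+58+266=461 → 380/841 = 0.4518
  F: TP=561, FP=135+30+239=404 → 561/965 = 0.5813
  G: TP=697, FP=140+35+54=229 → 697/926 = 0.7527
Weighted-precision = Σ (supportᵢ/N)·precisionᵢ with N=3448: (811/3448)·0.5573 + (489/3448)·0.4518 + (715/3448)·0.5813 + (1433/3448)·0.7527 = 0.629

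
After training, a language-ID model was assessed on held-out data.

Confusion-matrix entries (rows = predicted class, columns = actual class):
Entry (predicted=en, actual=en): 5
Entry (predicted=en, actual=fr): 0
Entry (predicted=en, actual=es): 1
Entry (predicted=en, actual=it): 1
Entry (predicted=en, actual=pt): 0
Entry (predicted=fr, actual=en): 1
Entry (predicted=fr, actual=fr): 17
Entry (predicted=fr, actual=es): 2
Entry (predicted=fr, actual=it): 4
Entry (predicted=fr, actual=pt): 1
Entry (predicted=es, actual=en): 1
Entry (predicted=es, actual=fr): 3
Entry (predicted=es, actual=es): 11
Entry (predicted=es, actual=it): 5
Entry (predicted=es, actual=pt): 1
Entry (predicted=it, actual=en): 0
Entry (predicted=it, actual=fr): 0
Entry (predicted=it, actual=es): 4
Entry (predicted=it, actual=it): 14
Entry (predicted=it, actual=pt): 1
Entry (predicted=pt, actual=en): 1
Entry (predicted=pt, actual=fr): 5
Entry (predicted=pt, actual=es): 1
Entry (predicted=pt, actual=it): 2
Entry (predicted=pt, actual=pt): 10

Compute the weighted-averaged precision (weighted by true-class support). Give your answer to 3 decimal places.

0.645

Per-class precision (TP/(TP+FP)):
  en: TP=5, FP=0+1+1+0=2 → 5/7 = 0.7143
  fr: TP=17, FP=1+2+4+1=8 → 17/25 = 0.6800
  es: TP=11, FP=1+3+5+1=10 → 11/21 = 0.5238
  it: TP=14, FP=0+0+4+1=5 → 14/19 = 0.7368
  pt: TP=10, FP=1+5+1+2=9 → 10/19 = 0.5263
Weighted-precision = Σ (supportᵢ/N)·precisionᵢ with N=91: (8/91)·0.7143 + (25/91)·0.6800 + (19/91)·0.5238 + (26/91)·0.7368 + (13/91)·0.5263 = 0.645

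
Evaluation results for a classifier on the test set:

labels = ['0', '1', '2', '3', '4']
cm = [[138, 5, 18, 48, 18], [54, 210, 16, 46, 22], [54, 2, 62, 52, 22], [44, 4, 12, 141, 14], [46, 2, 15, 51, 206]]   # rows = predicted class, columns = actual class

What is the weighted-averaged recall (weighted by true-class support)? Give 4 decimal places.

0.5814

Per-class recall (TP/(TP+FN)):
  0: TP=138, FN=54+54+44+46=198 → 138/336 = 0.41071
  1: TP=210, FN=5+2+4+2=13 → 210/223 = 0.94170
  2: TP=62, FN=18+16+12+15=61 → 62/123 = 0.50407
  3: TP=141, FN=48+46+52+51=197 → 141/338 = 0.41716
  4: TP=206, FN=18+22+22+14=76 → 206/282 = 0.73050
Weighted-recall = Σ (supportᵢ/N)·recallᵢ with N=1302: (336/1302)·0.41071 + (223/1302)·0.94170 + (123/1302)·0.50407 + (338/1302)·0.41716 + (282/1302)·0.73050 = 0.5814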